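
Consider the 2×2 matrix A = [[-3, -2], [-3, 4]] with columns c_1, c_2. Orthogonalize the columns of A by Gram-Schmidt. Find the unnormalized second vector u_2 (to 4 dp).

c_1 = (-3, -3); ‖c_1‖ = 4.2426, so q_1 = (-0.7071, -0.7071).
q_1·c_2 = (-0.7071)·(-2) + (-0.7071)·4 = -1.4142.
u_2 = c_2 + 1.4142·q_1 = (-3.0000, 3.0000).

u_2 = (-3.0000, 3.0000)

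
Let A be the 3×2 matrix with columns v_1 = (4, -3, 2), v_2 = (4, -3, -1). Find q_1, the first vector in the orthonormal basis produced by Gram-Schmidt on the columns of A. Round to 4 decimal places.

v_1 = (4, -3, 2); ‖v_1‖ = 5.3852, so q_1 = (0.7428, -0.5571, 0.3714).

q_1 = (0.7428, -0.5571, 0.3714)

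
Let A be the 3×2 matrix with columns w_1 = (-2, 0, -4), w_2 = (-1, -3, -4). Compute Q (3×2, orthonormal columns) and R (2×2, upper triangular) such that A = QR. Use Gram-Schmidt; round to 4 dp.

Q = [[-0.4472, 0.2556], [0.0000, -0.9583], [-0.8944, -0.1278]], R = [[4.4721, 4.0249], [0.0000, 3.1305]]

w_1 = (-2, 0, -4); ‖w_1‖ = 4.4721, so e_1 = (-0.4472, 0.0000, -0.8944).
e_1·w_2 = (-0.4472)·(-1) + 0.0000·(-3) + (-0.8944)·(-4) = 4.0249.
u_2 = w_2 − 4.0249·e_1 = (0.8000, -3.0000, -0.4000).
‖u_2‖ = 3.1305, so e_2 = (0.2556, -0.9583, -0.1278).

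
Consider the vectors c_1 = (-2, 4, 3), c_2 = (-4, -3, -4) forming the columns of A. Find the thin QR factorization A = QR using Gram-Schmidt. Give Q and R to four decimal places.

c_1 = (-2, 4, 3); ‖c_1‖ = 5.3852, so q_1 = (-0.3714, 0.7428, 0.5571).
q_1·c_2 = (-0.3714)·(-4) + 0.7428·(-3) + 0.5571·(-4) = -2.9711.
u_2 = c_2 + 2.9711·q_1 = (-5.1034, -0.7931, -2.3448).
‖u_2‖ = 5.6721, so q_2 = (-0.8998, -0.1398, -0.4134).

Q = [[-0.3714, -0.8998], [0.7428, -0.1398], [0.5571, -0.4134]], R = [[5.3852, -2.9711], [0.0000, 5.6721]]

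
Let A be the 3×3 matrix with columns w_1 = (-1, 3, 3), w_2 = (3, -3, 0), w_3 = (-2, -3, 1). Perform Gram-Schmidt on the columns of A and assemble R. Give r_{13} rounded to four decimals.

r_{13} = -0.9177

w_1 = (-1, 3, 3); ‖w_1‖ = 4.3589, so e_1 = (-0.2294, 0.6882, 0.6882).
r_{13} = e_1·w_3 = -0.9177.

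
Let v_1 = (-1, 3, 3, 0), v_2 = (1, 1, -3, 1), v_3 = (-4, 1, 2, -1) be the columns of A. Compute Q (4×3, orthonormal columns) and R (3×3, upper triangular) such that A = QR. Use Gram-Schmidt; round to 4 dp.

v_1 = (-1, 3, 3, 0); ‖v_1‖ = 4.3589, so e_1 = (-0.2294, 0.6882, 0.6882, 0.0000).
e_1·v_2 = (-0.2294)·1 + 0.6882·1 + 0.6882·(-3) + 0.0000·1 = -1.6059.
u_2 = v_2 + 1.6059·e_1 = (0.6316, 2.1053, -1.8947, 1.0000).
‖u_2‖ = 3.0694, so e_2 = (0.2058, 0.6859, -0.6173, 0.3258).
e_1·v_3 = (-0.2294)·(-4) + 0.6882·1 + 0.6882·2 + 0.0000·(-1) = 2.9824; e_2·v_3 = 0.2058·(-4) + 0.6859·1 + (-0.6173)·2 + 0.3258·(-1) = -1.6976.
u_3 = v_3 − 2.9824·e_1 + 1.6976·e_2 = (-2.9665, 0.1117, -1.1006, -0.4469).
‖u_3‖ = 3.1974, so e_3 = (-0.9278, 0.0349, -0.3442, -0.1398).

Q = [[-0.2294, 0.2058, -0.9278], [0.6882, 0.6859, 0.0349], [0.6882, -0.6173, -0.3442], [0.0000, 0.3258, -0.1398]], R = [[4.3589, -1.6059, 2.9824], [0.0000, 3.0694, -1.6976], [0.0000, 0.0000, 3.1974]]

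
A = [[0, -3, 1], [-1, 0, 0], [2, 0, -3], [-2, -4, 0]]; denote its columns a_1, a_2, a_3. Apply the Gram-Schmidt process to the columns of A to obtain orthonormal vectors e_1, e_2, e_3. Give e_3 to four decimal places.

e_3 = (0.5830, -0.3279, -0.6012, -0.4372)

a_1 = (0, -1, 2, -2); ‖a_1‖ = 3.0000, so e_1 = (0.0000, -0.3333, 0.6667, -0.6667).
e_1·a_2 = 0.0000·(-3) + (-0.3333)·0 + 0.6667·0 + (-0.6667)·(-4) = 2.6667.
u_2 = a_2 − 2.6667·e_1 = (-3.0000, 0.8889, -1.7778, -2.2222).
‖u_2‖ = 4.2295, so e_2 = (-0.7093, 0.2102, -0.4203, -0.5254).
e_1·a_3 = 0.0000·1 + (-0.3333)·0 + 0.6667·(-3) + (-0.6667)·0 = -2.0000; e_2·a_3 = (-0.7093)·1 + 0.2102·0 + (-0.4203)·(-3) + (-0.5254)·0 = 0.5517.
u_3 = a_3 + 2.0000·e_1 − 0.5517·e_2 = (1.3913, -0.7826, -1.4348, -1.0435).
‖u_3‖ = 2.3866, so e_3 = (0.5830, -0.3279, -0.6012, -0.4372).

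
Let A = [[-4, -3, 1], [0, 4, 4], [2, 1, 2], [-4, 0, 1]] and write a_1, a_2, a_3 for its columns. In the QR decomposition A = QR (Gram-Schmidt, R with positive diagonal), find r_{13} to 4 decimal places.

r_{13} = -0.6667

a_1 = (-4, 0, 2, -4); ‖a_1‖ = 6.0000, so q_1 = (-0.6667, 0.0000, 0.3333, -0.6667).
r_{13} = q_1·a_3 = -0.6667.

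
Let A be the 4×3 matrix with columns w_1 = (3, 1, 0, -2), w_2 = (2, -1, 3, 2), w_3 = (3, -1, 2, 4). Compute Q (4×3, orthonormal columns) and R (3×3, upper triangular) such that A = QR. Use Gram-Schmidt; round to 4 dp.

e_1 = w_1/‖w_1‖ = (3, 1, 0, -2)/3.7417 = (0.8018, 0.2673, 0.0000, -0.5345).
r_{12} = e_1·w_2 = 0.2673.
u_2 = w_2 − 0.2673·e_1 = (1.7857, -1.0714, 3.0000, 2.1429).
‖u_2‖ = 4.2342, so e_2 = (0.4217, -0.2530, 0.7085, 0.5061).
r_{13} = e_1·w_3 = 0.0000; r_{23} = e_2·w_3 = 4.9596.
u_3 = w_3 + 0.0000·e_1 − 4.9596·e_2 = (0.9084, 0.2550, -1.5139, 1.4900).
‖u_3‖ = 2.3243, so e_3 = (0.3908, 0.1097, -0.6514, 0.6411).

Q = [[0.8018, 0.4217, 0.3908], [0.2673, -0.2530, 0.1097], [0.0000, 0.7085, -0.6514], [-0.5345, 0.5061, 0.6411]], R = [[3.7417, 0.2673, 0.0000], [0.0000, 4.2342, 4.9596], [0.0000, 0.0000, 2.3243]]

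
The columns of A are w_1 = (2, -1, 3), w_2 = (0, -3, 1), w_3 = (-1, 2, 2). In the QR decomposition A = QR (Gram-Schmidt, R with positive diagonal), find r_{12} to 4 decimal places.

w_1 = (2, -1, 3); ‖w_1‖ = 3.7417, so q_1 = (0.5345, -0.2673, 0.8018).
r_{12} = q_1·w_2 = 1.6036.

r_{12} = 1.6036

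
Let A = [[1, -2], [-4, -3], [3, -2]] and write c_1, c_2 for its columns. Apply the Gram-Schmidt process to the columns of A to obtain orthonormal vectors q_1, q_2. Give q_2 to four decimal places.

c_1 = (1, -4, 3); ‖c_1‖ = 5.0990, so q_1 = (0.1961, -0.7845, 0.5883).
q_1·c_2 = 0.1961·(-2) + (-0.7845)·(-3) + 0.5883·(-2) = 0.7845.
u_2 = c_2 − 0.7845·q_1 = (-2.1538, -2.3846, -2.4615).
‖u_2‖ = 4.0478, so q_2 = (-0.5321, -0.5891, -0.6081).

q_2 = (-0.5321, -0.5891, -0.6081)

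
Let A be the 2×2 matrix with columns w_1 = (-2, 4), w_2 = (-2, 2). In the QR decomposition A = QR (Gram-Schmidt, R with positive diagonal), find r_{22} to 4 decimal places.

q_1 = w_1/‖w_1‖ = (-2, 4)/4.4721 = (-0.4472, 0.8944).
r_{12} = q_1·w_2 = 2.6833.
u_2 = w_2 − 2.6833·q_1 = (-0.8000, -0.4000).
r_{22} = ‖u_2‖ = 0.8944.

r_{22} = 0.8944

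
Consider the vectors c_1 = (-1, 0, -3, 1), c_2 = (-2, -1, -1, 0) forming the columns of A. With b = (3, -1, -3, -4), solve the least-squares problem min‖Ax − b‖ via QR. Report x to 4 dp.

e_1 = c_1/‖c_1‖ = (-1, 0, -3, 1)/3.3166 = (-0.3015, 0.0000, -0.9045, 0.3015).
r_{12} = e_1·c_2 = 1.5076.
u_2 = c_2 − 1.5076·e_1 = (-1.5455, -1.0000, 0.3636, -0.4545).
‖u_2‖ = 1.9306, so e_2 = (-0.8005, -0.5180, 0.1884, -0.2354).
Qᵀb = (0.6030, -1.5068).
Back-substitute: x_2 = -1.5068/1.9306 = -0.7805.
x_1 = (0.6030 − 1.5076·(-0.7805))/3.3166 = 0.5366.

x = (0.5366, -0.7805)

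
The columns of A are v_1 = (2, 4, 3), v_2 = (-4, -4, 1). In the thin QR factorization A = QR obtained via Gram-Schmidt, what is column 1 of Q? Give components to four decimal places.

q_1 = v_1/‖v_1‖ = (2, 4, 3)/5.3852 = (0.3714, 0.7428, 0.5571).

q_1 = (0.3714, 0.7428, 0.5571)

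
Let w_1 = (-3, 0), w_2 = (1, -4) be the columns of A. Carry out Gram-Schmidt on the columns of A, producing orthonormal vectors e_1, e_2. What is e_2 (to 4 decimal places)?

e_2 = (0.0000, -1.0000)

w_1 = (-3, 0); ‖w_1‖ = 3.0000, so e_1 = (-1.0000, 0.0000).
e_1·w_2 = (-1.0000)·1 + 0.0000·(-4) = -1.0000.
u_2 = w_2 + 1.0000·e_1 = (0.0000, -4.0000).
‖u_2‖ = 4.0000, so e_2 = (0.0000, -1.0000).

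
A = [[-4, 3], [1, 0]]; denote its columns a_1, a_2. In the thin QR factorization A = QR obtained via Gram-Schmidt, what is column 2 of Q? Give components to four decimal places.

a_1 = (-4, 1); ‖a_1‖ = 4.1231, so e_1 = (-0.9701, 0.2425).
e_1·a_2 = (-0.9701)·3 + 0.2425·0 = -2.9104.
u_2 = a_2 + 2.9104·e_1 = (0.1765, 0.7059).
‖u_2‖ = 0.7276, so e_2 = (0.2425, 0.9701).

e_2 = (0.2425, 0.9701)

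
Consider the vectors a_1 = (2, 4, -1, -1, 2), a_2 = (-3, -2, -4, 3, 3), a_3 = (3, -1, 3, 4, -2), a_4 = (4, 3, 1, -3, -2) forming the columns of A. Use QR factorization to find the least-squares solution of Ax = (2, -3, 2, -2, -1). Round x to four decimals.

a_1 = (2, 4, -1, -1, 2); ‖a_1‖ = 5.0990, so q_1 = (0.3922, 0.7845, -0.1961, -0.1961, 0.3922).
q_1·a_2 = 0.3922·(-3) + 0.7845·(-2) + (-0.1961)·(-4) + (-0.1961)·3 + 0.3922·3 = -1.3728.
u_2 = a_2 + 1.3728·q_1 = (-2.4615, -0.9231, -4.2692, 2.7308, 3.5385).
‖u_2‖ = 6.7168, so q_2 = (-0.3665, -0.1374, -0.6356, 0.4066, 0.5268).
q_1·a_3 = 0.3922·3 + 0.7845·(-1) + (-0.1961)·3 + (-0.1961)·4 + 0.3922·(-2) = -1.7650; q_2·a_3 = (-0.3665)·3 + (-0.1374)·(-1) + (-0.6356)·3 + 0.4066·4 + 0.5268·(-2) = -2.2962.
u_3 = a_3 + 1.7650·q_1 + 2.2962·q_2 = (2.8508, 0.0691, 1.1944, 4.5874, -0.0980).
‖u_3‖ = 5.5328, so q_3 = (0.5153, 0.0125, 0.2159, 0.8291, -0.0177).
q_1·a_4 = 0.3922·4 + 0.7845·3 + (-0.1961)·1 + (-0.1961)·(-3) + 0.3922·(-2) = 3.5301; q_2·a_4 = (-0.3665)·4 + (-0.1374)·3 + (-0.6356)·1 + 0.4066·(-3) + 0.5268·(-2) = -4.7871; q_3·a_4 = 0.5153·4 + 0.0125·3 + 0.2159·1 + 0.8291·(-3) + (-0.0177)·(-2) = -0.1376.
u_4 = a_4 − 3.5301·q_1 + 4.7871·q_2 + 0.1376·q_3 = (0.9319, -0.4254, -1.3207, -0.2474, -0.8652).
‖u_4‖ = 1.8983, so q_4 = (0.4909, -0.2241, -0.6957, -0.1303, -0.4558).
Qᵀb = (-1.9612, -2.9318, -0.2157, 0.9791).
Back-substitute: x_4 = 0.9791/1.8983 = 0.5158.
x_3 = (-0.2157 + 0.1376·0.5158)/5.5328 = -0.0262.
x_2 = (-2.9318 + 2.2962·(-0.0262) + 4.7871·0.5158)/6.7168 = -0.0778.
x_1 = (-1.9612 + 1.3728·(-0.0778) + 1.7650·(-0.0262) − 3.5301·0.5158)/5.0990 = -0.7717.

x = (-0.7717, -0.0778, -0.0262, 0.5158)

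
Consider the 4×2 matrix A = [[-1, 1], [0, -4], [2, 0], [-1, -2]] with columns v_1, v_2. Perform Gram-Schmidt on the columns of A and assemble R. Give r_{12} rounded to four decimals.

r_{12} = 0.4082

v_1 = (-1, 0, 2, -1); ‖v_1‖ = 2.4495, so q_1 = (-0.4082, 0.0000, 0.8165, -0.4082).
r_{12} = q_1·v_2 = 0.4082.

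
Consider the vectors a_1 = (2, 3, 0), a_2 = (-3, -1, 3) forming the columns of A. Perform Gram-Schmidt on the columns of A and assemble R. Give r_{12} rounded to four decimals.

a_1 = (2, 3, 0); ‖a_1‖ = 3.6056, so e_1 = (0.5547, 0.8321, 0.0000).
r_{12} = e_1·a_2 = -2.4962.

r_{12} = -2.4962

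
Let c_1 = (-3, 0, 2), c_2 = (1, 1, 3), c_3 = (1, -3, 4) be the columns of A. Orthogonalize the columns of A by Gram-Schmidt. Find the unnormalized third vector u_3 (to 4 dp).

u_3 = (0.7015, -3.8582, 1.0522)

c_1 = (-3, 0, 2); ‖c_1‖ = 3.6056, so q_1 = (-0.8321, 0.0000, 0.5547).
q_1·c_2 = (-0.8321)·1 + 0.0000·1 + 0.5547·3 = 0.8321.
u_2 = c_2 − 0.8321·q_1 = (1.6923, 1.0000, 2.5385).
‖u_2‖ = 3.2106, so q_2 = (0.5271, 0.3115, 0.7907).
q_1·c_3 = (-0.8321)·1 + 0.0000·(-3) + 0.5547·4 = 1.3868; q_2·c_3 = 0.5271·1 + 0.3115·(-3) + 0.7907·4 = 2.7553.
u_3 = c_3 − 1.3868·q_1 − 2.7553·q_2 = (0.7015, -3.8582, 1.0522).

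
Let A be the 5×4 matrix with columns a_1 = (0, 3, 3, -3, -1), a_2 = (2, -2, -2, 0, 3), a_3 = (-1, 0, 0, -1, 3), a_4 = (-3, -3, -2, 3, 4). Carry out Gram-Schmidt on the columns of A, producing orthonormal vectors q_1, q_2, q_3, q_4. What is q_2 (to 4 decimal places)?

q_2 = (0.5555, -0.1091, -0.1091, -0.4464, 0.6844)

a_1 = (0, 3, 3, -3, -1); ‖a_1‖ = 5.2915, so q_1 = (0.0000, 0.5669, 0.5669, -0.5669, -0.1890).
q_1·a_2 = 0.0000·2 + 0.5669·(-2) + 0.5669·(-2) + (-0.5669)·0 + (-0.1890)·3 = -2.8347.
u_2 = a_2 + 2.8347·q_1 = (2.0000, -0.3929, -0.3929, -1.6071, 2.4643).
‖u_2‖ = 3.6006, so q_2 = (0.5555, -0.1091, -0.1091, -0.4464, 0.6844).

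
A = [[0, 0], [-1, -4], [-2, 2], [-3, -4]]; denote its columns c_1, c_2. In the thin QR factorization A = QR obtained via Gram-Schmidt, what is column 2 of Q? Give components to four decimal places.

e_2 = (0.0000, -0.6198, 0.7325, -0.2817)

c_1 = (0, -1, -2, -3); ‖c_1‖ = 3.7417, so e_1 = (0.0000, -0.2673, -0.5345, -0.8018).
e_1·c_2 = 0.0000·0 + (-0.2673)·(-4) + (-0.5345)·2 + (-0.8018)·(-4) = 3.2071.
u_2 = c_2 − 3.2071·e_1 = (0.0000, -3.1429, 3.7143, -1.4286).
‖u_2‖ = 5.0709, so e_2 = (0.0000, -0.6198, 0.7325, -0.2817).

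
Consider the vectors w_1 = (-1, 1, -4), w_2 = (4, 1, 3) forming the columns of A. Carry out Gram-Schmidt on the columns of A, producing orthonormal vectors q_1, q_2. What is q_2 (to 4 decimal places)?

q_2 = (0.8619, 0.4990, -0.0907)

w_1 = (-1, 1, -4); ‖w_1‖ = 4.2426, so q_1 = (-0.2357, 0.2357, -0.9428).
q_1·w_2 = (-0.2357)·4 + 0.2357·1 + (-0.9428)·3 = -3.5355.
u_2 = w_2 + 3.5355·q_1 = (3.1667, 1.8333, -0.3333).
‖u_2‖ = 3.6742, so q_2 = (0.8619, 0.4990, -0.0907).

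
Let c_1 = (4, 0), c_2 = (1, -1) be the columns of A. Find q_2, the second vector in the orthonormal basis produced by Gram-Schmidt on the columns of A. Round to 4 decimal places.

q_2 = (0.0000, -1.0000)

q_1 = c_1/‖c_1‖ = (4, 0)/4.0000 = (1.0000, 0.0000).
r_{12} = q_1·c_2 = 1.0000.
u_2 = c_2 − 1.0000·q_1 = (0.0000, -1.0000).
‖u_2‖ = 1.0000, so q_2 = (0.0000, -1.0000).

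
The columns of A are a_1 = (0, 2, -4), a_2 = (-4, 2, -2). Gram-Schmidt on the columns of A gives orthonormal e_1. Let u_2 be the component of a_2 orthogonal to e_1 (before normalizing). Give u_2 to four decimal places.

e_1 = a_1/‖a_1‖ = (0, 2, -4)/4.4721 = (0.0000, 0.4472, -0.8944).
r_{12} = e_1·a_2 = 2.6833.
u_2 = a_2 − 2.6833·e_1 = (-4.0000, 0.8000, 0.4000).

u_2 = (-4.0000, 0.8000, 0.4000)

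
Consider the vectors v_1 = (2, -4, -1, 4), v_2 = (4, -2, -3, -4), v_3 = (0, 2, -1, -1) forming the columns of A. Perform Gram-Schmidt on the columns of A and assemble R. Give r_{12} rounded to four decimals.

r_{12} = 0.4932

v_1 = (2, -4, -1, 4); ‖v_1‖ = 6.0828, so e_1 = (0.3288, -0.6576, -0.1644, 0.6576).
r_{12} = e_1·v_2 = 0.4932.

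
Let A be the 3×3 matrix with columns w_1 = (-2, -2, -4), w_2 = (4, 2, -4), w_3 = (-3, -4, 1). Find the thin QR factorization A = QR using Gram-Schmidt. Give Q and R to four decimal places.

w_1 = (-2, -2, -4); ‖w_1‖ = 4.8990, so e_1 = (-0.4082, -0.4082, -0.8165).
e_1·w_2 = (-0.4082)·4 + (-0.4082)·2 + (-0.8165)·(-4) = 0.8165.
u_2 = w_2 − 0.8165·e_1 = (4.3333, 2.3333, -3.3333).
‖u_2‖ = 5.9442, so e_2 = (0.7290, 0.3925, -0.5608).
e_1·w_3 = (-0.4082)·(-3) + (-0.4082)·(-4) + (-0.8165)·1 = 2.0412; e_2·w_3 = 0.7290·(-3) + 0.3925·(-4) + (-0.5608)·1 = -4.3179.
u_3 = w_3 − 2.0412·e_1 + 4.3179·e_2 = (0.9811, -1.4717, 0.2453).
‖u_3‖ = 1.7857, so e_3 = (0.5494, -0.8242, 0.1374).

Q = [[-0.4082, 0.7290, 0.5494], [-0.4082, 0.3925, -0.8242], [-0.8165, -0.5608, 0.1374]], R = [[4.8990, 0.8165, 2.0412], [0.0000, 5.9442, -4.3179], [0.0000, 0.0000, 1.7857]]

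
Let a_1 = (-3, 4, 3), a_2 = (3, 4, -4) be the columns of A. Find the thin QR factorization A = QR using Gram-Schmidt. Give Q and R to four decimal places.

Q = [[-0.5145, 0.4033], [0.6860, 0.7231], [0.5145, -0.5608]], R = [[5.8310, -0.8575], [0.0000, 6.3454]]

a_1 = (-3, 4, 3); ‖a_1‖ = 5.8310, so e_1 = (-0.5145, 0.6860, 0.5145).
e_1·a_2 = (-0.5145)·3 + 0.6860·4 + 0.5145·(-4) = -0.8575.
u_2 = a_2 + 0.8575·e_1 = (2.5588, 4.5882, -3.5588).
‖u_2‖ = 6.3454, so e_2 = (0.4033, 0.7231, -0.5608).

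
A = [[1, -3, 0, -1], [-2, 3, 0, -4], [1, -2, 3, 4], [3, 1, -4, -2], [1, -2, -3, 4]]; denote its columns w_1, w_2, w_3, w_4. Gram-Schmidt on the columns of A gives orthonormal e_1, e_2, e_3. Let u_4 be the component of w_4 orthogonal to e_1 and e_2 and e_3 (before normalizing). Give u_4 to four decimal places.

u_4 = (-3.9208, -0.9897, 1.5553, -0.7015, 2.4906)

w_1 = (1, -2, 1, 3, 1); ‖w_1‖ = 4.0000, so e_1 = (0.2500, -0.5000, 0.2500, 0.7500, 0.2500).
e_1·w_2 = 0.2500·(-3) + (-0.5000)·3 + 0.2500·(-2) + 0.7500·1 + 0.2500·(-2) = -2.5000.
u_2 = w_2 + 2.5000·e_1 = (-2.3750, 1.7500, -1.3750, 2.8750, -1.3750).
‖u_2‖ = 4.5552, so e_2 = (-0.5214, 0.3842, -0.3019, 0.6311, -0.3019).
e_1·w_3 = 0.2500·0 + (-0.5000)·0 + 0.2500·3 + 0.7500·(-4) + 0.2500·(-3) = -3.0000; e_2·w_3 = (-0.5214)·0 + 0.3842·0 + (-0.3019)·3 + 0.6311·(-4) + (-0.3019)·(-3) = -2.5246.
u_3 = w_3 + 3.0000·e_1 + 2.5246·e_2 = (-0.5663, -0.5301, 2.9880, -0.1566, -3.0120).
‖u_3‖ = 4.3158, so e_3 = (-0.1312, -0.1228, 0.6923, -0.0363, -0.6979).
e_1·w_4 = 0.2500·(-1) + (-0.5000)·(-4) + 0.2500·4 + 0.7500·(-2) + 0.2500·4 = 2.2500; e_2·w_4 = (-0.5214)·(-1) + 0.3842·(-4) + (-0.3019)·4 + 0.6311·(-2) + (-0.3019)·4 = -4.6924; e_3·w_4 = (-0.1312)·(-1) + (-0.1228)·(-4) + 0.6923·4 + (-0.0363)·(-2) + (-0.6979)·4 = 0.6728.
u_4 = w_4 − 2.2500·e_1 + 4.6924·e_2 − 0.6728·e_3 = (-3.9208, -0.9897, 1.5553, -0.7015, 2.4906).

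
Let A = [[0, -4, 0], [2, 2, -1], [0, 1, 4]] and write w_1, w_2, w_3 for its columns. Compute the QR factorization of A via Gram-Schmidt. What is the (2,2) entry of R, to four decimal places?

w_1 = (0, 2, 0); ‖w_1‖ = 2.0000, so e_1 = (0.0000, 1.0000, 0.0000).
e_1·w_2 = 0.0000·(-4) + 1.0000·2 + 0.0000·1 = 2.0000.
u_2 = w_2 − 2.0000·e_1 = (-4.0000, 0.0000, 1.0000).
r_{22} = ‖u_2‖ = 4.1231.

r_{22} = 4.1231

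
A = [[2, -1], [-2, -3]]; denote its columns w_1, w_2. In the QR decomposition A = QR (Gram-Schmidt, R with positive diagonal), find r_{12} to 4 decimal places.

r_{12} = 1.4142

w_1 = (2, -2); ‖w_1‖ = 2.8284, so e_1 = (0.7071, -0.7071).
r_{12} = e_1·w_2 = 1.4142.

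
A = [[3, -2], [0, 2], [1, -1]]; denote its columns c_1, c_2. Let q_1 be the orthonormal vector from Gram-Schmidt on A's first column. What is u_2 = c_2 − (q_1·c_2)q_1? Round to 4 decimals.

u_2 = (0.1000, 2.0000, -0.3000)

q_1 = c_1/‖c_1‖ = (3, 0, 1)/3.1623 = (0.9487, 0.0000, 0.3162).
r_{12} = q_1·c_2 = -2.2136.
u_2 = c_2 + 2.2136·q_1 = (0.1000, 2.0000, -0.3000).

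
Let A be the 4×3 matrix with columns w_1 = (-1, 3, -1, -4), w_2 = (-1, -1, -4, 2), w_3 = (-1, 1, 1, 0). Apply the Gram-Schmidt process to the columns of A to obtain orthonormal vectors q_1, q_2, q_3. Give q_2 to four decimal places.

q_1 = w_1/‖w_1‖ = (-1, 3, -1, -4)/5.1962 = (-0.1925, 0.5774, -0.1925, -0.7698).
r_{12} = q_1·w_2 = -1.1547.
u_2 = w_2 + 1.1547·q_1 = (-1.2222, -0.3333, -4.2222, 1.1111).
‖u_2‖ = 4.5461, so q_2 = (-0.2689, -0.0733, -0.9288, 0.2444).

q_2 = (-0.2689, -0.0733, -0.9288, 0.2444)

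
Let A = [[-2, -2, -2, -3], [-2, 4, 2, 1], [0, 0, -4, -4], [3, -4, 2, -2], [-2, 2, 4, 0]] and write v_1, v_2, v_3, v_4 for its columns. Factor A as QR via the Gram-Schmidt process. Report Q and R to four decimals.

v_1 = (-2, -2, 0, 3, -2); ‖v_1‖ = 4.5826, so q_1 = (-0.4364, -0.4364, 0.0000, 0.6547, -0.4364).
q_1·v_2 = (-0.4364)·(-2) + (-0.4364)·4 + 0.0000·0 + 0.6547·(-4) + (-0.4364)·2 = -4.3644.
u_2 = v_2 + 4.3644·q_1 = (-3.9048, 2.0952, 0.0000, -1.1429, 0.0952).
‖u_2‖ = 4.5774, so q_2 = (-0.8531, 0.4577, 0.0000, -0.2497, 0.0208).
q_1·v_3 = (-0.4364)·(-2) + (-0.4364)·2 + 0.0000·(-4) + 0.6547·2 + (-0.4364)·4 = -0.4364; q_2·v_3 = (-0.8531)·(-2) + 0.4577·2 + 0.0000·(-4) + (-0.2497)·2 + 0.0208·4 = 2.2055.
u_3 = v_3 + 0.4364·q_1 − 2.2055·q_2 = (-0.3091, 0.8000, -4.0000, 2.8364, 3.7636).
‖u_3‖ = 6.2406, so q_3 = (-0.0495, 0.1282, -0.6410, 0.4545, 0.6031).
q_1·v_4 = (-0.4364)·(-3) + (-0.4364)·1 + 0.0000·(-4) + 0.6547·(-2) + (-0.4364)·0 = -0.4364; q_2·v_4 = (-0.8531)·(-3) + 0.4577·1 + 0.0000·(-4) + (-0.2497)·(-2) + 0.0208·0 = 3.5163; q_3·v_4 = (-0.0495)·(-3) + 0.1282·1 + (-0.6410)·(-4) + 0.4545·(-2) + 0.6031·0 = 1.9316.
u_4 = v_4 + 0.4364·q_1 − 3.5163·q_2 − 1.9316·q_3 = (-0.0952, -1.0476, -2.7619, -1.7143, -1.4286).
‖u_4‖ = 3.7033, so q_4 = (-0.0257, -0.2829, -0.7458, -0.4629, -0.3858).

Q = [[-0.4364, -0.8531, -0.0495, -0.0257], [-0.4364, 0.4577, 0.1282, -0.2829], [0.0000, 0.0000, -0.6410, -0.7458], [0.6547, -0.2497, 0.4545, -0.4629], [-0.4364, 0.0208, 0.6031, -0.3858]], R = [[4.5826, -4.3644, -0.4364, -0.4364], [0.0000, 4.5774, 2.2055, 3.5163], [0.0000, 0.0000, 6.2406, 1.9316], [0.0000, 0.0000, 0.0000, 3.7033]]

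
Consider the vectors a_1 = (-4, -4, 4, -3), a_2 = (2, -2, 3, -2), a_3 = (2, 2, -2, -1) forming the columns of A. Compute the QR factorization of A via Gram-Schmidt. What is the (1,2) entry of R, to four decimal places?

r_{12} = 2.3842

q_1 = a_1/‖a_1‖ = (-4, -4, 4, -3)/7.5498 = (-0.5298, -0.5298, 0.5298, -0.3974).
r_{12} = q_1·a_2 = 2.3842.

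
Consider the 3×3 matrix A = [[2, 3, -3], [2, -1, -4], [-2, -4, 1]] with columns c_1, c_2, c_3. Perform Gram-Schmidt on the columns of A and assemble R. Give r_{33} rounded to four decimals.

r_{33} = 1.0801

q_1 = c_1/‖c_1‖ = (2, 2, -2)/3.4641 = (0.5774, 0.5774, -0.5774).
r_{12} = q_1·c_2 = 3.4641.
u_2 = c_2 − 3.4641·q_1 = (1.0000, -3.0000, -2.0000).
‖u_2‖ = 3.7417, so q_2 = (0.2673, -0.8018, -0.5345).
r_{13} = q_1·c_3 = -4.6188; r_{23} = q_2·c_3 = 1.8708.
u_3 = c_3 + 4.6188·q_1 − 1.8708·q_2 = (-0.8333, 0.1667, -0.6667).
r_{33} = ‖u_3‖ = 1.0801.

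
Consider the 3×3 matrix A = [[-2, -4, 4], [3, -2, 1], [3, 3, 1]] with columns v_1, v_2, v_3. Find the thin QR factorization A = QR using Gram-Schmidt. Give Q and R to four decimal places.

q_1 = v_1/‖v_1‖ = (-2, 3, 3)/4.6904 = (-0.4264, 0.6396, 0.6396).
r_{12} = q_1·v_2 = 2.3452.
u_2 = v_2 − 2.3452·q_1 = (-3.0000, -3.5000, 1.5000).
‖u_2‖ = 4.8477, so q_2 = (-0.6189, -0.7220, 0.3094).
r_{13} = q_1·v_3 = -0.4264; r_{23} = q_2·v_3 = -2.8880.
u_3 = v_3 + 0.4264·q_1 + 2.8880·q_2 = (2.0309, -0.8124, 2.1663).
‖u_3‖ = 3.0786, so q_3 = (0.6597, -0.2639, 0.7037).

Q = [[-0.4264, -0.6189, 0.6597], [0.6396, -0.7220, -0.2639], [0.6396, 0.3094, 0.7037]], R = [[4.6904, 2.3452, -0.4264], [0.0000, 4.8477, -2.8880], [0.0000, 0.0000, 3.0786]]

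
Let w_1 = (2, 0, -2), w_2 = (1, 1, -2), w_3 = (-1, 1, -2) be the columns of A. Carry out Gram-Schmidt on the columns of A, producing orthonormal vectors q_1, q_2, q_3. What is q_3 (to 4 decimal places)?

w_1 = (2, 0, -2); ‖w_1‖ = 2.8284, so q_1 = (0.7071, 0.0000, -0.7071).
q_1·w_2 = 0.7071·1 + 0.0000·1 + (-0.7071)·(-2) = 2.1213.
u_2 = w_2 − 2.1213·q_1 = (-0.5000, 1.0000, -0.5000).
‖u_2‖ = 1.2247, so q_2 = (-0.4082, 0.8165, -0.4082).
q_1·w_3 = 0.7071·(-1) + 0.0000·1 + (-0.7071)·(-2) = 0.7071; q_2·w_3 = (-0.4082)·(-1) + 0.8165·1 + (-0.4082)·(-2) = 2.0412.
u_3 = w_3 − 0.7071·q_1 − 2.0412·q_2 = (-0.6667, -0.6667, -0.6667).
‖u_3‖ = 1.1547, so q_3 = (-0.5774, -0.5774, -0.5774).

q_3 = (-0.5774, -0.5774, -0.5774)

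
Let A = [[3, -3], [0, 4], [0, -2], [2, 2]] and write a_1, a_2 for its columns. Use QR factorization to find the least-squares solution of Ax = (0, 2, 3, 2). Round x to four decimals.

a_1 = (3, 0, 0, 2); ‖a_1‖ = 3.6056, so q_1 = (0.8321, 0.0000, 0.0000, 0.5547).
q_1·a_2 = 0.8321·(-3) + 0.0000·4 + 0.0000·(-2) + 0.5547·2 = -1.3868.
u_2 = a_2 + 1.3868·q_1 = (-1.8462, 4.0000, -2.0000, 2.7692).
‖u_2‖ = 5.5747, so q_2 = (-0.3312, 0.7175, -0.3588, 0.4968).
Qᵀb = (1.1094, 1.3523).
Back-substitute: x_2 = 1.3523/5.5747 = 0.2426.
x_1 = (1.1094 + 1.3868·0.2426)/3.6056 = 0.4010.

x = (0.4010, 0.2426)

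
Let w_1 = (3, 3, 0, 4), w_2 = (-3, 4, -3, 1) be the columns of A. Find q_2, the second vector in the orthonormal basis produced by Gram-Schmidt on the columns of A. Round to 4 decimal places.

q_2 = (-0.6245, 0.5839, -0.5179, 0.0305)

q_1 = w_1/‖w_1‖ = (3, 3, 0, 4)/5.8310 = (0.5145, 0.5145, 0.0000, 0.6860).
r_{12} = q_1·w_2 = 1.2005.
u_2 = w_2 − 1.2005·q_1 = (-3.6176, 3.3824, -3.0000, 0.1765).
‖u_2‖ = 5.7930, so q_2 = (-0.6245, 0.5839, -0.5179, 0.0305).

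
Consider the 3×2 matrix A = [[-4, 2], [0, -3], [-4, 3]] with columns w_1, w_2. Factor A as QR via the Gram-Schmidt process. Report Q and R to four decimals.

w_1 = (-4, 0, -4); ‖w_1‖ = 5.6569, so q_1 = (-0.7071, 0.0000, -0.7071).
q_1·w_2 = (-0.7071)·2 + 0.0000·(-3) + (-0.7071)·3 = -3.5355.
u_2 = w_2 + 3.5355·q_1 = (-0.5000, -3.0000, 0.5000).
‖u_2‖ = 3.0822, so q_2 = (-0.1622, -0.9733, 0.1622).

Q = [[-0.7071, -0.1622], [0.0000, -0.9733], [-0.7071, 0.1622]], R = [[5.6569, -3.5355], [0.0000, 3.0822]]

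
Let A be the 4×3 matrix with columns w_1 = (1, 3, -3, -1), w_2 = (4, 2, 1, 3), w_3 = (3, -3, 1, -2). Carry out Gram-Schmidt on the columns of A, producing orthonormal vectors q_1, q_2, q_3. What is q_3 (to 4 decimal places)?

q_1 = w_1/‖w_1‖ = (1, 3, -3, -1)/4.4721 = (0.2236, 0.6708, -0.6708, -0.2236).
r_{12} = q_1·w_2 = 0.8944.
u_2 = w_2 − 0.8944·q_1 = (3.8000, 1.4000, 1.6000, 3.2000).
‖u_2‖ = 5.4037, so q_2 = (0.7032, 0.2591, 0.2961, 0.5922).
r_{13} = q_1·w_3 = -1.5652; r_{23} = q_2·w_3 = 0.4441.
u_3 = w_3 + 1.5652·q_1 − 0.4441·q_2 = (3.0377, -2.0651, -0.1815, -2.6130).
‖u_3‖ = 4.5114, so q_3 = (0.6733, -0.4577, -0.0402, -0.5792).

q_3 = (0.6733, -0.4577, -0.0402, -0.5792)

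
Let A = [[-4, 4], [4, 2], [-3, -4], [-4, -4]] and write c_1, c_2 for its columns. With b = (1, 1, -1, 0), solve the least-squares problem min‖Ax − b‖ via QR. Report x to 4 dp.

x = (-0.0172, 0.1989)

c_1 = (-4, 4, -3, -4); ‖c_1‖ = 7.5498, so e_1 = (-0.5298, 0.5298, -0.3974, -0.5298).
e_1·c_2 = (-0.5298)·4 + 0.5298·2 + (-0.3974)·(-4) + (-0.5298)·(-4) = 2.6491.
u_2 = c_2 − 2.6491·e_1 = (5.4035, 0.5965, -2.9474, -2.5965).
‖u_2‖ = 6.7069, so e_2 = (0.8057, 0.0889, -0.4395, -0.3871).
Qᵀb = (0.3974, 1.3341).
Back-substitute: x_2 = 1.3341/6.7069 = 0.1989.
x_1 = (0.3974 − 2.6491·0.1989)/7.5498 = -0.0172.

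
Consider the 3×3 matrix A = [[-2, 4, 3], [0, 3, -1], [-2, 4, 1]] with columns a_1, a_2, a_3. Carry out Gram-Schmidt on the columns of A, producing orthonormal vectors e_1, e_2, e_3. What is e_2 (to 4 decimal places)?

e_1 = a_1/‖a_1‖ = (-2, 0, -2)/2.8284 = (-0.7071, 0.0000, -0.7071).
r_{12} = e_1·a_2 = -5.6569.
u_2 = a_2 + 5.6569·e_1 = (0.0000, 3.0000, 0.0000).
‖u_2‖ = 3.0000, so e_2 = (0.0000, 1.0000, 0.0000).

e_2 = (0.0000, 1.0000, 0.0000)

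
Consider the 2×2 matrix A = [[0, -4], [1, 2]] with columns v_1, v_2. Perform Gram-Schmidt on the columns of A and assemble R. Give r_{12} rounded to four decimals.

r_{12} = 2.0000

q_1 = v_1/‖v_1‖ = (0, 1)/1.0000 = (0.0000, 1.0000).
r_{12} = q_1·v_2 = 2.0000.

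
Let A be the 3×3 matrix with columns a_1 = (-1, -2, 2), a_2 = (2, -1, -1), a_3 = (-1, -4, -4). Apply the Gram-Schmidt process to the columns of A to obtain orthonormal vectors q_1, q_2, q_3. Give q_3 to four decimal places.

a_1 = (-1, -2, 2); ‖a_1‖ = 3.0000, so q_1 = (-0.3333, -0.6667, 0.6667).
q_1·a_2 = (-0.3333)·2 + (-0.6667)·(-1) + 0.6667·(-1) = -0.6667.
u_2 = a_2 + 0.6667·q_1 = (1.7778, -1.4444, -0.5556).
‖u_2‖ = 2.3570, so q_2 = (0.7542, -0.6128, -0.2357).
q_1·a_3 = (-0.3333)·(-1) + (-0.6667)·(-4) + 0.6667·(-4) = 0.3333; q_2·a_3 = 0.7542·(-1) + (-0.6128)·(-4) + (-0.2357)·(-4) = 2.6399.
u_3 = a_3 − 0.3333·q_1 − 2.6399·q_2 = (-2.8800, -2.1600, -3.6000).
‖u_3‖ = 5.0912, so q_3 = (-0.5657, -0.4243, -0.7071).

q_3 = (-0.5657, -0.4243, -0.7071)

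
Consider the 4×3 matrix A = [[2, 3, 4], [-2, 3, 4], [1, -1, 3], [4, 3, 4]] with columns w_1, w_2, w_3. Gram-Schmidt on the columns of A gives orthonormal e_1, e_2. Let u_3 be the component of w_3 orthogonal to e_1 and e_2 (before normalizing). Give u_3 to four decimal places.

u_3 = (0.2245, 1.3921, 3.7720, -0.3592)

w_1 = (2, -2, 1, 4); ‖w_1‖ = 5.0000, so e_1 = (0.4000, -0.4000, 0.2000, 0.8000).
e_1·w_2 = 0.4000·3 + (-0.4000)·3 + 0.2000·(-1) + 0.8000·3 = 2.2000.
u_2 = w_2 − 2.2000·e_1 = (2.1200, 3.8800, -1.4400, 1.2400).
‖u_2‖ = 4.8125, so e_2 = (0.4405, 0.8062, -0.2992, 0.2577).
e_1·w_3 = 0.4000·4 + (-0.4000)·4 + 0.2000·3 + 0.8000·4 = 3.8000; e_2·w_3 = 0.4405·4 + 0.8062·4 + (-0.2992)·3 + 0.2577·4 = 5.1200.
u_3 = w_3 − 3.8000·e_1 − 5.1200·e_2 = (0.2245, 1.3921, 3.7720, -0.3592).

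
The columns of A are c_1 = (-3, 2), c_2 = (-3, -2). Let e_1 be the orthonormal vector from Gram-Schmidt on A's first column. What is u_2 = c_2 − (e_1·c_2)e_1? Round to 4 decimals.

c_1 = (-3, 2); ‖c_1‖ = 3.6056, so e_1 = (-0.8321, 0.5547).
e_1·c_2 = (-0.8321)·(-3) + 0.5547·(-2) = 1.3868.
u_2 = c_2 − 1.3868·e_1 = (-1.8462, -2.7692).

u_2 = (-1.8462, -2.7692)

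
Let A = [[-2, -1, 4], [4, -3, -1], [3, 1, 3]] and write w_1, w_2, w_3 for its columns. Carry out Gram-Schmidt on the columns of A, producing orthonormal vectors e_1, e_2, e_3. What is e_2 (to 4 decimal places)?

e_2 = (-0.4859, -0.6668, 0.5651)

w_1 = (-2, 4, 3); ‖w_1‖ = 5.3852, so e_1 = (-0.3714, 0.7428, 0.5571).
e_1·w_2 = (-0.3714)·(-1) + 0.7428·(-3) + 0.5571·1 = -1.2999.
u_2 = w_2 + 1.2999·e_1 = (-1.4828, -2.0345, 1.7241).
‖u_2‖ = 3.0513, so e_2 = (-0.4859, -0.6668, 0.5651).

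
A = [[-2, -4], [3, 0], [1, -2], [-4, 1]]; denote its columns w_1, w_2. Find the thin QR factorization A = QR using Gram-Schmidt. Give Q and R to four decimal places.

Q = [[-0.3651, -0.8465], [0.5477, -0.0438], [0.1826, -0.4524], [-0.7303, 0.2773]], R = [[5.4772, 0.3651], [0.0000, 4.5680]]

w_1 = (-2, 3, 1, -4); ‖w_1‖ = 5.4772, so q_1 = (-0.3651, 0.5477, 0.1826, -0.7303).
q_1·w_2 = (-0.3651)·(-4) + 0.5477·0 + 0.1826·(-2) + (-0.7303)·1 = 0.3651.
u_2 = w_2 − 0.3651·q_1 = (-3.8667, -0.2000, -2.0667, 1.2667).
‖u_2‖ = 4.5680, so q_2 = (-0.8465, -0.0438, -0.4524, 0.2773).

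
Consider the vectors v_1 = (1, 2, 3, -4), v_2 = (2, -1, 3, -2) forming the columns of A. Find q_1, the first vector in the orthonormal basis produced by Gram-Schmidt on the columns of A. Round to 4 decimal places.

q_1 = v_1/‖v_1‖ = (1, 2, 3, -4)/5.4772 = (0.1826, 0.3651, 0.5477, -0.7303).

q_1 = (0.1826, 0.3651, 0.5477, -0.7303)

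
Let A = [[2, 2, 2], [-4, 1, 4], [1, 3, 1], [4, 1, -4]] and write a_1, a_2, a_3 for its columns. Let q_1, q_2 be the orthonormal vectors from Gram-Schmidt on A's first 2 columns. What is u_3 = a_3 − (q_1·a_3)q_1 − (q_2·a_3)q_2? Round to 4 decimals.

a_1 = (2, -4, 1, 4); ‖a_1‖ = 6.0828, so q_1 = (0.3288, -0.6576, 0.1644, 0.6576).
q_1·a_2 = 0.3288·2 + (-0.6576)·1 + 0.1644·3 + 0.6576·1 = 1.1508.
u_2 = a_2 − 1.1508·q_1 = (1.6216, 1.7568, 2.8108, 0.2432).
‖u_2‖ = 3.6981, so q_2 = (0.4385, 0.4750, 0.7601, 0.0658).
q_1·a_3 = 0.3288·2 + (-0.6576)·4 + 0.1644·1 + 0.6576·(-4) = -4.4388; q_2·a_3 = 0.4385·2 + 0.4750·4 + 0.7601·1 + 0.0658·(-4) = 3.2742.
u_3 = a_3 + 4.4388·q_1 − 3.2742·q_2 = (2.0237, -0.4743, -0.7589, -1.2964).

u_3 = (2.0237, -0.4743, -0.7589, -1.2964)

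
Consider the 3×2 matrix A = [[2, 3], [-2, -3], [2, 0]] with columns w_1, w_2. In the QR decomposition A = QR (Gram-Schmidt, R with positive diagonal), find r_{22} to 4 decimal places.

w_1 = (2, -2, 2); ‖w_1‖ = 3.4641, so q_1 = (0.5774, -0.5774, 0.5774).
q_1·w_2 = 0.5774·3 + (-0.5774)·(-3) + 0.5774·0 = 3.4641.
u_2 = w_2 − 3.4641·q_1 = (1.0000, -1.0000, -2.0000).
r_{22} = ‖u_2‖ = 2.4495.

r_{22} = 2.4495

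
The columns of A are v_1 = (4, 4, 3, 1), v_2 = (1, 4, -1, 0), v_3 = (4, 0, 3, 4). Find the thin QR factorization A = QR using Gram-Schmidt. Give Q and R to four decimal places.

Q = [[0.6172, -0.1856, 0.1966], [0.6172, 0.7140, -0.1420], [0.4629, -0.6640, -0.3715], [0.1543, -0.1214, 0.8962]], R = [[6.4807, 2.6232, 4.4748], [0.0000, 3.3345, -3.2203], [0.0000, 0.0000, 3.2567]]

v_1 = (4, 4, 3, 1); ‖v_1‖ = 6.4807, so q_1 = (0.6172, 0.6172, 0.4629, 0.1543).
q_1·v_2 = 0.6172·1 + 0.6172·4 + 0.4629·(-1) + 0.1543·0 = 2.6232.
u_2 = v_2 − 2.6232·q_1 = (-0.6190, 2.3810, -2.2143, -0.4048).
‖u_2‖ = 3.3345, so q_2 = (-0.1856, 0.7140, -0.6640, -0.1214).
q_1·v_3 = 0.6172·4 + 0.6172·0 + 0.4629·3 + 0.1543·4 = 4.4748; q_2·v_3 = (-0.1856)·4 + 0.7140·0 + (-0.6640)·3 + (-0.1214)·4 = -3.2203.
u_3 = v_3 − 4.4748·q_1 + 3.2203·q_2 = (0.6403, -0.4625, -1.2099, 2.9186).
‖u_3‖ = 3.2567, so q_3 = (0.1966, -0.1420, -0.3715, 0.8962).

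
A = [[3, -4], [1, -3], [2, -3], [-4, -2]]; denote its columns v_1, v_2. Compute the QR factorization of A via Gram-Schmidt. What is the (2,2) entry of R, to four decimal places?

r_{22} = 5.6892

e_1 = v_1/‖v_1‖ = (3, 1, 2, -4)/5.4772 = (0.5477, 0.1826, 0.3651, -0.7303).
r_{12} = e_1·v_2 = -2.3735.
u_2 = v_2 + 2.3735·e_1 = (-2.7000, -2.5667, -2.1333, -3.7333).
r_{22} = ‖u_2‖ = 5.6892.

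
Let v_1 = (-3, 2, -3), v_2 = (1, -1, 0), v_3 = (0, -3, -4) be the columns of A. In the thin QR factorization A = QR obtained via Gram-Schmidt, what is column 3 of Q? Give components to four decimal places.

v_1 = (-3, 2, -3); ‖v_1‖ = 4.6904, so e_1 = (-0.6396, 0.4264, -0.6396).
e_1·v_2 = (-0.6396)·1 + 0.4264·(-1) + (-0.6396)·0 = -1.0660.
u_2 = v_2 + 1.0660·e_1 = (0.3182, -0.5455, -0.6818).
‖u_2‖ = 0.9293, so e_2 = (0.3424, -0.5869, -0.7337).
e_1·v_3 = (-0.6396)·0 + 0.4264·(-3) + (-0.6396)·(-4) = 1.2792; e_2·v_3 = 0.3424·0 + (-0.5869)·(-3) + (-0.7337)·(-4) = 4.6955.
u_3 = v_3 − 1.2792·e_1 − 4.6955·e_2 = (-0.7895, -0.7895, 0.2632).
‖u_3‖ = 1.1471, so e_3 = (-0.6882, -0.6882, 0.2294).

e_3 = (-0.6882, -0.6882, 0.2294)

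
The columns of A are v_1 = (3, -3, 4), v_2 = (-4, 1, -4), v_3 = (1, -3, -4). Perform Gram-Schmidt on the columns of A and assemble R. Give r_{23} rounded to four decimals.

r_{23} = 2.4599

v_1 = (3, -3, 4); ‖v_1‖ = 5.8310, so q_1 = (0.5145, -0.5145, 0.6860).
q_1·v_2 = 0.5145·(-4) + (-0.5145)·1 + 0.6860·(-4) = -5.3165.
u_2 = v_2 + 5.3165·q_1 = (-1.2647, -1.7353, -0.3529).
‖u_2‖ = 2.1761, so q_2 = (-0.5812, -0.7974, -0.1622).
r_{23} = q_2·v_3 = 2.4599.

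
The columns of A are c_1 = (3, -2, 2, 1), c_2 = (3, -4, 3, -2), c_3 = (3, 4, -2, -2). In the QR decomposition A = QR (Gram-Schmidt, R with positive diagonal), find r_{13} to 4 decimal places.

r_{13} = -1.1785

c_1 = (3, -2, 2, 1); ‖c_1‖ = 4.2426, so q_1 = (0.7071, -0.4714, 0.4714, 0.2357).
r_{13} = q_1·c_3 = -1.1785.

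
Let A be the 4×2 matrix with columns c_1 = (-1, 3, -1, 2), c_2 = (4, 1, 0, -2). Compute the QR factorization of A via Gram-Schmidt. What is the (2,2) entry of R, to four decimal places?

r_{22} = 4.3970

c_1 = (-1, 3, -1, 2); ‖c_1‖ = 3.8730, so q_1 = (-0.2582, 0.7746, -0.2582, 0.5164).
q_1·c_2 = (-0.2582)·4 + 0.7746·1 + (-0.2582)·0 + 0.5164·(-2) = -1.2910.
u_2 = c_2 + 1.2910·q_1 = (3.6667, 2.0000, -0.3333, -1.3333).
r_{22} = ‖u_2‖ = 4.3970.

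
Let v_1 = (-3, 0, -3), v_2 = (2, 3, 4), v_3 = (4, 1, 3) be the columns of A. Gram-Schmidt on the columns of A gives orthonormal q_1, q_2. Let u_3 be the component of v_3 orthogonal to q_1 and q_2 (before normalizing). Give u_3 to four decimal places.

u_3 = (0.6818, 0.4545, -0.6818)

q_1 = v_1/‖v_1‖ = (-3, 0, -3)/4.2426 = (-0.7071, 0.0000, -0.7071).
r_{12} = q_1·v_2 = -4.2426.
u_2 = v_2 + 4.2426·q_1 = (-1.0000, 3.0000, 1.0000).
‖u_2‖ = 3.3166, so q_2 = (-0.3015, 0.9045, 0.3015).
r_{13} = q_1·v_3 = -4.9497; r_{23} = q_2·v_3 = 0.6030.
u_3 = v_3 + 4.9497·q_1 − 0.6030·q_2 = (0.6818, 0.4545, -0.6818).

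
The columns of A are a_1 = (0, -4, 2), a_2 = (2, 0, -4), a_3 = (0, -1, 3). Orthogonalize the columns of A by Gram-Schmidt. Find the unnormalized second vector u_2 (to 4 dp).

u_2 = (2.0000, -1.6000, -3.2000)

a_1 = (0, -4, 2); ‖a_1‖ = 4.4721, so q_1 = (0.0000, -0.8944, 0.4472).
q_1·a_2 = 0.0000·2 + (-0.8944)·0 + 0.4472·(-4) = -1.7889.
u_2 = a_2 + 1.7889·q_1 = (2.0000, -1.6000, -3.2000).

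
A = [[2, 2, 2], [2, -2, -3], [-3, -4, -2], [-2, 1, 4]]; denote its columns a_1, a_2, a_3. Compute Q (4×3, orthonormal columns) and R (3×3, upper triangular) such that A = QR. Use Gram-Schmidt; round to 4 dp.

Q = [[0.4364, 0.2329, 0.5716], [0.4364, -0.6563, 0.4340], [-0.6547, -0.5716, 0.2329], [-0.4364, 0.4340, 0.6563]], R = [[4.5826, 2.1822, -0.8729], [0.0000, 4.4987, 5.3137], [0.0000, 0.0000, 2.0006]]

a_1 = (2, 2, -3, -2); ‖a_1‖ = 4.5826, so e_1 = (0.4364, 0.4364, -0.6547, -0.4364).
e_1·a_2 = 0.4364·2 + 0.4364·(-2) + (-0.6547)·(-4) + (-0.4364)·1 = 2.1822.
u_2 = a_2 − 2.1822·e_1 = (1.0476, -2.9524, -2.5714, 1.9524).
‖u_2‖ = 4.4987, so e_2 = (0.2329, -0.6563, -0.5716, 0.4340).
e_1·a_3 = 0.4364·2 + 0.4364·(-3) + (-0.6547)·(-2) + (-0.4364)·4 = -0.8729; e_2·a_3 = 0.2329·2 + (-0.6563)·(-3) + (-0.5716)·(-2) + 0.4340·4 = 5.3137.
u_3 = a_3 + 0.8729·e_1 − 5.3137·e_2 = (1.1435, 0.8682, 0.4659, 1.3129).
‖u_3‖ = 2.0006, so e_3 = (0.5716, 0.4340, 0.2329, 0.6563).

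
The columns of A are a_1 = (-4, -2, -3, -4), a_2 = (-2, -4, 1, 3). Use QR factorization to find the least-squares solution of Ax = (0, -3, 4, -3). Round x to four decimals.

x = (0.1282, 0.2291)

a_1 = (-4, -2, -3, -4); ‖a_1‖ = 6.7082, so q_1 = (-0.5963, -0.2981, -0.4472, -0.5963).
q_1·a_2 = (-0.5963)·(-2) + (-0.2981)·(-4) + (-0.4472)·1 + (-0.5963)·3 = 0.1491.
u_2 = a_2 − 0.1491·q_1 = (-1.9111, -3.9556, 1.0667, 3.0889).
‖u_2‖ = 5.4752, so q_2 = (-0.3490, -0.7224, 0.1948, 0.5642).
Qᵀb = (0.8944, 1.2541).
Back-substitute: x_2 = 1.2541/5.4752 = 0.2291.
x_1 = (0.8944 − 0.1491·0.2291)/6.7082 = 0.1282.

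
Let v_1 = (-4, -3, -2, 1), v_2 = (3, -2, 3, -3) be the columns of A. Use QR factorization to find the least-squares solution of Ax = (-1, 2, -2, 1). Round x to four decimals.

q_1 = v_1/‖v_1‖ = (-4, -3, -2, 1)/5.4772 = (-0.7303, -0.5477, -0.3651, 0.1826).
r_{12} = q_1·v_2 = -2.7386.
u_2 = v_2 + 2.7386·q_1 = (1.0000, -3.5000, 2.0000, -2.5000).
‖u_2‖ = 4.8477, so q_2 = (0.2063, -0.7220, 0.4126, -0.5157).
Qᵀb = (0.5477, -2.9911).
Back-substitute: x_2 = -2.9911/4.8477 = -0.6170.
x_1 = (0.5477 + 2.7386·(-0.6170))/5.4772 = -0.2085.

x = (-0.2085, -0.6170)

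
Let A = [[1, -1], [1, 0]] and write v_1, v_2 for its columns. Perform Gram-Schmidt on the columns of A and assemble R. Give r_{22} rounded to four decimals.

q_1 = v_1/‖v_1‖ = (1, 1)/1.4142 = (0.7071, 0.7071).
r_{12} = q_1·v_2 = -0.7071.
u_2 = v_2 + 0.7071·q_1 = (-0.5000, 0.5000).
r_{22} = ‖u_2‖ = 0.7071.

r_{22} = 0.7071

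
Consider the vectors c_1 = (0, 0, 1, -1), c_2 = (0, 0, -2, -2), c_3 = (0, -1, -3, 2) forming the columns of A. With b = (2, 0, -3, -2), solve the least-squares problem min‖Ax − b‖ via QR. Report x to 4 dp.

c_1 = (0, 0, 1, -1); ‖c_1‖ = 1.4142, so q_1 = (0.0000, 0.0000, 0.7071, -0.7071).
q_1·c_2 = 0.0000·0 + 0.0000·0 + 0.7071·(-2) + (-0.7071)·(-2) = 0.0000.
u_2 = c_2 + 0.0000·q_1 = (0.0000, 0.0000, -2.0000, -2.0000).
‖u_2‖ = 2.8284, so q_2 = (0.0000, 0.0000, -0.7071, -0.7071).
q_1·c_3 = 0.0000·0 + 0.0000·(-1) + 0.7071·(-3) + (-0.7071)·2 = -3.5355; q_2·c_3 = 0.0000·0 + 0.0000·(-1) + (-0.7071)·(-3) + (-0.7071)·2 = 0.7071.
u_3 = c_3 + 3.5355·q_1 − 0.7071·q_2 = (0.0000, -1.0000, 0.0000, 0.0000).
‖u_3‖ = 1.0000, so q_3 = (0.0000, -1.0000, 0.0000, 0.0000).
Qᵀb = (-0.7071, 3.5355, 0.0000).
Back-substitute: x_3 = 0.0000/1.0000 = 0.0000.
x_2 = (3.5355 − 0.7071·0.0000)/2.8284 = 1.2500.
x_1 = (-0.7071 + 0.0000·1.2500 + 3.5355·0.0000)/1.4142 = -0.5000.

x = (-0.5000, 1.2500, 0.0000)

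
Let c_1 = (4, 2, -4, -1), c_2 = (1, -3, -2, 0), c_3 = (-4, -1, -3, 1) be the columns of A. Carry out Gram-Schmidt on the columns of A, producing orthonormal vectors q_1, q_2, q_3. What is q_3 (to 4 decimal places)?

q_3 = (-0.7141, 0.1978, -0.6537, 0.1539)

c_1 = (4, 2, -4, -1); ‖c_1‖ = 6.0828, so q_1 = (0.6576, 0.3288, -0.6576, -0.1644).
q_1·c_2 = 0.6576·1 + 0.3288·(-3) + (-0.6576)·(-2) + (-0.1644)·0 = 0.9864.
u_2 = c_2 − 0.9864·q_1 = (0.3514, -3.3243, -1.3514, 0.1622).
‖u_2‖ = 3.6093, so q_2 = (0.0973, -0.9210, -0.3744, 0.0449).
q_1·c_3 = 0.6576·(-4) + 0.3288·(-1) + (-0.6576)·(-3) + (-0.1644)·1 = -1.1508; q_2·c_3 = 0.0973·(-4) + (-0.9210)·(-1) + (-0.3744)·(-3) + 0.0449·1 = 1.6998.
u_3 = c_3 + 1.1508·q_1 − 1.6998·q_2 = (-3.4087, 0.9440, -3.1203, 0.7344).
‖u_3‖ = 4.7735, so q_3 = (-0.7141, 0.1978, -0.6537, 0.1539).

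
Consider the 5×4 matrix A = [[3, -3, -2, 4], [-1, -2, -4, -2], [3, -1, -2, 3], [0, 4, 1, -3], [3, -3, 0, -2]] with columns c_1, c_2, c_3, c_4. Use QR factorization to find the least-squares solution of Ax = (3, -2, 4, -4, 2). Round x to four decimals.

e_1 = c_1/‖c_1‖ = (3, -1, 3, 0, 3)/5.2915 = (0.5669, -0.1890, 0.5669, 0.0000, 0.5669).
r_{12} = e_1·c_2 = -3.5907.
u_2 = c_2 + 3.5907·e_1 = (-0.9643, -2.6786, 1.0357, 4.0000, -0.9643).
‖u_2‖ = 5.1095, so e_2 = (-0.1887, -0.5242, 0.2027, 0.7829, -0.1887).
r_{13} = e_1·c_3 = -1.5119; r_{23} = e_2·c_3 = 2.8518.
u_3 = c_3 + 1.5119·e_1 − 2.8518·e_2 = (-0.6047, -2.7907, -1.7209, -1.2326, 1.3953).
‖u_3‖ = 3.8186, so e_3 = (-0.1583, -0.7308, -0.4507, -0.3228, 0.3654).
r_{14} = e_1·c_4 = 3.2127; r_{24} = e_2·c_4 = -1.0694; r_{34} = e_3·c_4 = -0.2862.
u_4 = c_4 − 3.2127·e_1 + 1.0694·e_2 + 0.2862·e_3 = (1.9314, -2.1627, 1.2663, -2.2552, -3.9187).
‖u_4‖ = 5.5184, so e_4 = (0.3500, -0.3919, 0.2295, -0.4087, -0.7101).
Qᵀb = (5.4805, -2.2158, 1.2059, 2.9661).
Back-substitute: x_4 = 2.9661/5.5184 = 0.5375.
x_3 = (1.2059 + 0.2862·0.5375)/3.8186 = 0.3561.
x_2 = (-2.2158 − 2.8518·0.3561 + 1.0694·0.5375)/5.1095 = -0.5199.
x_1 = (5.4805 + 3.5907·(-0.5199) + 1.5119·0.3561 − 3.2127·0.5375)/5.2915 = 0.4583.

x = (0.4583, -0.5199, 0.3561, 0.5375)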